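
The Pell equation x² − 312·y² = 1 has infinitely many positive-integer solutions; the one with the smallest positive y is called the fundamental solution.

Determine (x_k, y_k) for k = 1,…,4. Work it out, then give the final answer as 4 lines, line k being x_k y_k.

53 3
5617 318
595349 33705
63101377 3572412

√312 = [17; 1,1,1,34, …], period ℓ=4 (even) → k=3
i=0: a=17 ⇒ p=17, q=1
i=1: a=1 ⇒ p=18, q=1
i=2: a=1 ⇒ p=35, q=2
i=3: a=1 ⇒ p=53, q=3
fundamental: x₁=53, y₁=3  (since 2809 − 312·9 = 1)
n=2: (53,3)∘(53,3) = (53·53+312·3·3, 53·3+3·53) = (5617,318)
n=3: (5617,318)∘(53,3) = (53·5617+312·3·318, 53·318+3·5617) = (595349,33705)
n=4: (595349,33705)∘(53,3) = (53·595349+312·3·33705, 53·33705+3·595349) = (63101377,3572412)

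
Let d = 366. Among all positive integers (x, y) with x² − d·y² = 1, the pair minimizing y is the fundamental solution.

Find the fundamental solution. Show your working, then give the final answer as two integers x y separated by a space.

907925 47458

√366 → a₀=19, period (7,1,1,1,2,12,2,1,1,1,7,38); ℓ=12 even so k=11
k=0  a_k=19  p_k/q_k = 19/1
…
k=2  a_k=1  p_k/q_k = 153/8
k=3  a_k=1  p_k/q_k = 287/15
…
k=6  a_k=12  p_k/q_k = 14444/755
k=7  a_k=2  p_k/q_k = 30055/1571
k=8  a_k=1  p_k/q_k = 44499/2326
k=9  a_k=1  p_k/q_k = 74554/3897
k=10  a_k=1  p_k/q_k = 119053/6223
k=11  a_k=7  p_k/q_k = 907925/47458
(x₁, y₁) = (907925, 47458);  907925² − 366·47458² = 1 ✓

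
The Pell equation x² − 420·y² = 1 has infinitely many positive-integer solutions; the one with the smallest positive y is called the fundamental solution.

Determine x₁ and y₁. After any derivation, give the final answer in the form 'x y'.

41 2

d=420: √d = [20; 2,40] (ℓ=2, even), read p_1/q_1
a_0=20:  p_0=20·1+0=20,  q_0=20·0+1=1
a_1=2:  p_1=2·20+1=41,  q_1=2·1+0=2
fundamental: x₁=41, y₁=2  (since 1681 − 420·4 = 1)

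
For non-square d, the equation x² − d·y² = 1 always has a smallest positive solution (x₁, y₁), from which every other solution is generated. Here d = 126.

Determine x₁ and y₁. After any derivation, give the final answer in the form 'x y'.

d=126: √d = [11; 4,2,4,22] (ℓ=4, even), read p_3/q_3
i=0: a=11 ⇒ p=11, q=1
i=1: a=4 ⇒ p=45, q=4
i=2: a=2 ⇒ p=101, q=9
i=3: a=4 ⇒ p=449, q=40
→ (449, 40).  Check: 449²=201601, 126·40²=201600, difference 1.

449 40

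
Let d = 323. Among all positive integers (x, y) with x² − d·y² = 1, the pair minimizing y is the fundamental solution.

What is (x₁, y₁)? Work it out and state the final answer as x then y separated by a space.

d=323: √d = [17; 1,34] (ℓ=2, even), read p_1/q_1
a_0=17:  p_0=17·1+0=17,  q_0=17·0+1=1
a_1=1:  p_1=1·17+1=18,  q_1=1·1+0=1
(x₁, y₁) = (18, 1);  18² − 323·1² = 1 ✓

18 1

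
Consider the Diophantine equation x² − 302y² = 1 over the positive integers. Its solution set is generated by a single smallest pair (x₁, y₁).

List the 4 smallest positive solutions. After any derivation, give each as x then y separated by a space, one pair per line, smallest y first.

4276623 246092
36579008568257 2104885414632
312869258720405635599 18003602753159249380
2676047735673238042056036097 153989243234046232237072848

√302 = [17; 2,1,1,1,4,…,1,2,34, …], period ℓ=16 (even) → k=15
a_0=17:  p_0=17·1+0=17,  q_0=17·0+1=1
a_1=2:  p_1=2·17+1=35,  q_1=2·1+0=2
a_2=1:  p_2=1·35+17=52,  q_2=1·2+1=3
a_3=1:  p_3=1·52+35=87,  q_3=1·3+2=5
a_4=1:  p_4=1·87+52=139,  q_4=1·5+3=8
a_5=4:  p_5=4·139+87=643,  q_5=4·8+5=37
…
a_7=1:  p_7=1·1425+643=2068,  q_7=1·82+37=119
…
a_9=1:  p_9=1·34513+2068=36581,  q_9=1·1986+119=2105
a_10=2:  p_10=2·36581+34513=107675,  q_10=2·2105+1986=6196
a_11=4:  p_11=4·107675+36581=467281,  q_11=4·6196+2105=26889
…
a_13=1:  p_13=1·574956+467281=1042237,  q_13=1·33085+26889=59974
a_14=1:  p_14=1·1042237+574956=1617193,  q_14=1·59974+33085=93059
a_15=2:  p_15=2·1617193+1042237=4276623,  q_15=2·93059+59974=246092
(x₁, y₁) = (4276623, 246092);  4276623² − 302·246092² = 1 ✓
(x_2, y_2) = (4276623·4276623 + 302·246092·246092, 4276623·246092 + 246092·4276623) = (36579008568257, 2104885414632)
(x_3, y_3) = (4276623·36579008568257 + 302·246092·2104885414632, 4276623·2104885414632 + 246092·36579008568257) = (312869258720405635599, 18003602753159249380)
(x_4, y_4) = (4276623·312869258720405635599 + 302·246092·18003602753159249380, 4276623·18003602753159249380 + 246092·312869258720405635599) = (2676047735673238042056036097, 153989243234046232237072848)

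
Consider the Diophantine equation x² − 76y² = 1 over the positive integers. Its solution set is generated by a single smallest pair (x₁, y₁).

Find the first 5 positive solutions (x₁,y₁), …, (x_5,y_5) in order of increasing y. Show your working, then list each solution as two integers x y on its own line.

57799 6630
6681448801 766414740
772362118440199 88596011107890
89283516160768675201 10241521691283453480
10320995900380175197444999 1183899424380388644273150

√76 = [8; 1,2,1,1,5,4,5,1,1,2,1,16, …], period ℓ=12 (even) → k=11
a_0=8:  p_0=8·1+0=8,  q_0=8·0+1=1
a_1=1:  p_1=1·8+1=9,  q_1=1·1+0=1
a_2=2:  p_2=2·9+8=26,  q_2=2·1+1=3
a_3=1:  p_3=1·26+9=35,  q_3=1·3+1=4
…
a_6=4:  p_6=4·340+61=1421,  q_6=4·39+7=163
a_7=5:  p_7=5·1421+340=7445,  q_7=5·163+39=854
…
a_9=1:  p_9=1·8866+7445=16311,  q_9=1·1017+854=1871
a_10=2:  p_10=2·16311+8866=41488,  q_10=2·1871+1017=4759
a_11=1:  p_11=1·41488+16311=57799,  q_11=1·4759+1871=6630
(x₁, y₁) = (57799, 6630);  57799² − 76·6630² = 1 ✓
(x_2, y_2) = (57799·57799 + 76·6630·6630, 57799·6630 + 6630·57799) = (6681448801, 766414740)
(x_3, y_3) = (57799·6681448801 + 76·6630·766414740, 57799·766414740 + 6630·6681448801) = (772362118440199, 88596011107890)
(x_4, y_4) = (57799·772362118440199 + 76·6630·88596011107890, 57799·88596011107890 + 6630·772362118440199) = (89283516160768675201, 10241521691283453480)
(x_5, y_5) = (57799·89283516160768675201 + 76·6630·10241521691283453480, 57799·10241521691283453480 + 6630·89283516160768675201) = (10320995900380175197444999, 1183899424380388644273150)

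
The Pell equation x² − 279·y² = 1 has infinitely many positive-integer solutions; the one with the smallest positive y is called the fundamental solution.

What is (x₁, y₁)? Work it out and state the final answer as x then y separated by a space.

√279 = [16; 1,2,2,1,2,2,1,32, …], period ℓ=8 (even) → k=7
step 0: (16, 1)  from 16·(1,0) + (0,1)
step 1: (17, 1)  from 1·(16,1) + (1,0)
step 2: (50, 3)  from 2·(17,1) + (16,1)
step 3: (117, 7)  from 2·(50,3) + (17,1)
step 4: (167, 10)  from 1·(117,7) + (50,3)
step 5: (451, 27)  from 2·(167,10) + (117,7)
step 6: (1069, 64)  from 2·(451,27) + (167,10)
step 7: (1520, 91)  from 1·(1069,64) + (451,27)
→ (1520, 91).  Check: 1520²=2310400, 279·91²=2310399, difference 1.

1520 91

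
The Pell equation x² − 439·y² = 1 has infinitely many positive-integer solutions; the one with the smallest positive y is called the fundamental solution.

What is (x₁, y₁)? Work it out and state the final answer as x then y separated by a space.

√439 = [20; 1,19,1,40, …], period ℓ=4 (even) → k=3
k=0  a_k=20  p_k/q_k = 20/1
…
k=2  a_k=19  p_k/q_k = 419/20
k=3  a_k=1  p_k/q_k = 440/21
(x₁, y₁) = (440, 21);  440² − 439·21² = 1 ✓

440 21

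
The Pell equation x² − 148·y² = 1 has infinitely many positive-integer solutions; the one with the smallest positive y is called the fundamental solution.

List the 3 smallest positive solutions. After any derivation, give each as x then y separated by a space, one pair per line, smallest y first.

√148 = [12; 6,24, …], period ℓ=2 (even) → k=1
k=0  a_k=12  p_k/q_k = 12/1
k=1  a_k=6  p_k/q_k = 73/6
→ (73, 6).  Check: 73²=5329, 148·6²=5328, difference 1.
(x_2, y_2) = (73·73 + 148·6·6, 73·6 + 6·73) = (10657, 876)
(x_3, y_3) = (73·10657 + 148·6·876, 73·876 + 6·10657) = (1555849, 127890)

73 6
10657 876
1555849 127890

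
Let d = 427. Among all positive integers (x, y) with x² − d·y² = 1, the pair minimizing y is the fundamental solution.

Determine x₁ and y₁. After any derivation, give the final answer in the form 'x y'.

62 3

d=427: √d = [20; 1,1,1,40] (ℓ=4, even), read p_3/q_3
a_0=20:  p_0=20·1+0=20,  q_0=20·0+1=1
a_1=1:  p_1=1·20+1=21,  q_1=1·1+0=1
a_2=1:  p_2=1·21+20=41,  q_2=1·1+1=2
a_3=1:  p_3=1·41+21=62,  q_3=1·2+1=3
(x₁, y₁) = (62, 3);  62² − 427·3² = 1 ✓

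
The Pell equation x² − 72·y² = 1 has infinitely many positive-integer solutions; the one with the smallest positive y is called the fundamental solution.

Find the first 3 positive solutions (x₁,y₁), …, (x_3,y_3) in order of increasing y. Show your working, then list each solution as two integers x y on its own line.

[8; 2,16] for √72; ℓ=2 ⇒ convergent index 1
k=0  a_k=8  p_k/q_k = 8/1
k=1  a_k=2  p_k/q_k = 17/2
(x₁, y₁) = (17, 2);  17² − 72·2² = 1 ✓
(17+2√72)^2 = 577 + 68√72
(17+2√72)^3 = 19601 + 2310√72

17 2
577 68
19601 2310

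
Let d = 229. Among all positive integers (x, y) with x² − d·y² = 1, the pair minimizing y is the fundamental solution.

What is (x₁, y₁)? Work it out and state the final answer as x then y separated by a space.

√229 → a₀=15, period (7,1,1,7,30); ℓ=5 odd so k=9
a_0=15:  p_0=15·1+0=15,  q_0=15·0+1=1
…
a_2=1:  p_2=1·106+15=121,  q_2=1·7+1=8
…
a_4=7:  p_4=7·227+121=1710,  q_4=7·15+8=113
a_5=30:  p_5=30·1710+227=51527,  q_5=30·113+15=3405
a_6=7:  p_6=7·51527+1710=362399,  q_6=7·3405+113=23948
…
a_8=1:  p_8=1·413926+362399=776325,  q_8=1·27353+23948=51301
a_9=7:  p_9=7·776325+413926=5848201,  q_9=7·51301+27353=386460
fundamental: x₁=5848201, y₁=386460  (since 34201454936401 − 229·149351331600 = 1)

5848201 386460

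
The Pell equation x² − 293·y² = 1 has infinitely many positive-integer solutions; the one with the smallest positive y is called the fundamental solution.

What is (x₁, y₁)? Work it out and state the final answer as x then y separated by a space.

√293 = [17; 8,1,1,8,34, …], period ℓ=5 (odd) → k=9
a_0=17:  p_0=17·1+0=17,  q_0=17·0+1=1
a_1=8:  p_1=8·17+1=137,  q_1=8·1+0=8
a_2=1:  p_2=1·137+17=154,  q_2=1·8+1=9
…
a_4=8:  p_4=8·291+154=2482,  q_4=8·17+9=145
…
a_7=1:  p_7=1·679914+84679=764593,  q_7=1·39721+4947=44668
a_8=1:  p_8=1·764593+679914=1444507,  q_8=1·44668+39721=84389
a_9=8:  p_9=8·1444507+764593=12320649,  q_9=8·84389+44668=719780
fundamental: x₁=12320649, y₁=719780  (since 151798391781201 − 293·518083248400 = 1)

12320649 719780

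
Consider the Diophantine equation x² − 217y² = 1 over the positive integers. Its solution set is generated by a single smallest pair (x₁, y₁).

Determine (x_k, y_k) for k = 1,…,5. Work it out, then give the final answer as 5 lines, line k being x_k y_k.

√217 = [14; 1,2,1,2,1,…,2,1,28, …], period ℓ=16 (even) → k=15
i=0: a=14 ⇒ p=14, q=1
i=1: a=1 ⇒ p=15, q=1
i=2: a=2 ⇒ p=44, q=3
i=3: a=1 ⇒ p=59, q=4
i=4: a=2 ⇒ p=162, q=11
i=5: a=1 ⇒ p=221, q=15
i=6: a=1 ⇒ p=383, q=26
i=7: a=9 ⇒ p=3668, q=249
i=8: a=4 ⇒ p=15055, q=1022
i=9: a=9 ⇒ p=139163, q=9447
i=10: a=1 ⇒ p=154218, q=10469
i=11: a=1 ⇒ p=293381, q=19916
i=12: a=2 ⇒ p=740980, q=50301
i=13: a=1 ⇒ p=1034361, q=70217
i=14: a=2 ⇒ p=2809702, q=190735
i=15: a=1 ⇒ p=3844063, q=260952
fundamental: x₁=3844063, y₁=260952  (since 14776820347969 − 217·68095946304 = 1)
k=2:  x_2 = 3844063·3844063+217·260952·260952 = 29553640695937,  y_2 = 3844063·260952+260952·3844063 = 2006231855952
k=3:  x_3 = 3844063·29553640695937+217·260952·2006231855952 = 227212113429087499999,  y_3 = 3844063·2006231855952+260952·29553640695937 = 15424163293772565000
k=4:  x_4 = 3844063·227212113429087499999+217·260952·15424163293772565000 = 1746835356769087211376615937,  y_4 = 3844063·15424163293772565000+260952·227212113429087499999 = 118582910847096488831334048
k=5:  x_5 = 3844063·1746835356769087211376615937+217·260952·118582910847096488831334048 = 13429890324095468173938627689764063,  y_5 = 3844063·118582910847096488831334048+260952·1746835356769087211376615937 = 911680360039229116129595136549048

3844063 260952
29553640695937 2006231855952
227212113429087499999 15424163293772565000
1746835356769087211376615937 118582910847096488831334048
13429890324095468173938627689764063 911680360039229116129595136549048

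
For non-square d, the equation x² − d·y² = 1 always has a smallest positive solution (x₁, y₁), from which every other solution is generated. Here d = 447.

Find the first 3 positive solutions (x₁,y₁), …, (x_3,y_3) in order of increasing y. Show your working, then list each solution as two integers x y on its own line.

148 7
43807 2072
12966724 613305

√447 = [21; 7,42, …], period ℓ=2 (even) → k=1
step 0: (21, 1)  from 21·(1,0) + (0,1)
step 1: (148, 7)  from 7·(21,1) + (1,0)
fundamental: x₁=148, y₁=7  (since 21904 − 447·49 = 1)
k=2:  x_2 = 148·148+447·7·7 = 43807,  y_2 = 148·7+7·148 = 2072
k=3:  x_3 = 148·43807+447·7·2072 = 12966724,  y_3 = 148·2072+7·43807 = 613305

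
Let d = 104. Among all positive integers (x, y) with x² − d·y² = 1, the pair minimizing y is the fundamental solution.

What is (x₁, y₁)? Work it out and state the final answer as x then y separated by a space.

51 5

d=104: √d = [10; 5,20] (ℓ=2, even), read p_1/q_1
k=0  a_k=10  p_k/q_k = 10/1
k=1  a_k=5  p_k/q_k = 51/5
→ (51, 5).  Check: 51²=2601, 104·5²=2600, difference 1.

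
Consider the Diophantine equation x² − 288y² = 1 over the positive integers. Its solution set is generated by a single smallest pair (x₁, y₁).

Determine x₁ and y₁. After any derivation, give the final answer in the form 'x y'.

d=288: √d = [16; 1,32] (ℓ=2, even), read p_1/q_1
a_0=16:  p_0=16·1+0=16,  q_0=16·0+1=1
a_1=1:  p_1=1·16+1=17,  q_1=1·1+0=1
→ (17, 1).  Check: 17²=289, 288·1²=288, difference 1.

17 1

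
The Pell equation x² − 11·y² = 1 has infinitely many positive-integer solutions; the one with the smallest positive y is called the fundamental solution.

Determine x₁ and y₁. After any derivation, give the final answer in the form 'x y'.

[3; 3,6] for √11; ℓ=2 ⇒ convergent index 1
i=0: a=3 ⇒ p=3, q=1
i=1: a=3 ⇒ p=10, q=3
→ (10, 3).  Check: 10²=100, 11·3²=99, difference 1.

10 3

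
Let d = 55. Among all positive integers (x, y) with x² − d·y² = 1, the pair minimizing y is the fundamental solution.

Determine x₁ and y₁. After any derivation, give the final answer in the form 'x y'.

89 12

√55 = [7; 2,2,2,14, …], period ℓ=4 (even) → k=3
a_0=7:  p_0=7·1+0=7,  q_0=7·0+1=1
…
a_2=2:  p_2=2·15+7=37,  q_2=2·2+1=5
a_3=2:  p_3=2·37+15=89,  q_3=2·5+2=12
fundamental: x₁=89, y₁=12  (since 7921 − 55·144 = 1)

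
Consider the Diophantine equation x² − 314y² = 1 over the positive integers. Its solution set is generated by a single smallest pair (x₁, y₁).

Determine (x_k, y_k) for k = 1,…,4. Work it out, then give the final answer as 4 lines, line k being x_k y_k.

392499 22150
308110930001 17387705700
241866463828532499 13649314199066450
189864690372162243720001 10714684347621377411400

d=314: √d = [17; 1,2,1,1,2,1,34] (ℓ=7, odd), read p_13/q_13
step 0: (17, 1)  from 17·(1,0) + (0,1)
…
step 5: (319, 18)  from 2·(124,7) + (71,4)
step 6: (443, 25)  from 1·(319,18) + (124,7)
…
step 9: (47029, 2654)  from 2·(15824,893) + (15381,868)
…
step 12: (282617, 15949)  from 2·(109882,6201) + (62853,3547)
step 13: (392499, 22150)  from 1·(282617,15949) + (109882,6201)
→ (392499, 22150).  Check: 392499²=154055465001, 314·22150²=154055465000, difference 1.
(392499+22150√314)^2 = 308110930001 + 17387705700√314
(392499+22150√314)^3 = 241866463828532499 + 13649314199066450√314
(392499+22150√314)^4 = 189864690372162243720001 + 10714684347621377411400√314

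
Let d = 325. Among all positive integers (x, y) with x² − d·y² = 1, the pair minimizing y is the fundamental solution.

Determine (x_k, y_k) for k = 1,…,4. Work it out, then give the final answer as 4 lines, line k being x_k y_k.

649 36
842401 46728
1093435849 60652908
1419278889601 78727427856

[18; 36] for √325; ℓ=1 ⇒ convergent index 1
a_0=18:  p_0=18·1+0=18,  q_0=18·0+1=1
a_1=36:  p_1=36·18+1=649,  q_1=36·1+0=36
fundamental: x₁=649, y₁=36  (since 421201 − 325·1296 = 1)
n=2: (649,36)∘(649,36) = (649·649+325·36·36, 649·36+36·649) = (842401,46728)
n=3: (842401,46728)∘(649,36) = (649·842401+325·36·46728, 649·46728+36·842401) = (1093435849,60652908)
n=4: (1093435849,60652908)∘(649,36) = (649·1093435849+325·36·60652908, 649·60652908+36·1093435849) = (1419278889601,78727427856)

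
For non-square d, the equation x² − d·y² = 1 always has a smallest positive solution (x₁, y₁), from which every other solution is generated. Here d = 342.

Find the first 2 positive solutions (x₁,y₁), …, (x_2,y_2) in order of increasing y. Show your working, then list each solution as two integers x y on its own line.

d=342: √d = [18; 2,36] (ℓ=2, even), read p_1/q_1
step 0: (18, 1)  from 18·(1,0) + (0,1)
step 1: (37, 2)  from 2·(18,1) + (1,0)
(x₁, y₁) = (37, 2);  37² − 342·2² = 1 ✓
(37+2√342)^2 = 2737 + 148√342

37 2
2737 148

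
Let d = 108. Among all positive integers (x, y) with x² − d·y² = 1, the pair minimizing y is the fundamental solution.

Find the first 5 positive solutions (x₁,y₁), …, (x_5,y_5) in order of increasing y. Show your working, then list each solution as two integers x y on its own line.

√108 = [10; 2,1,1,4,1,1,2,20, …], period ℓ=8 (even) → k=7
step 0: (10, 1)  from 10·(1,0) + (0,1)
step 1: (21, 2)  from 2·(10,1) + (1,0)
…
step 3: (52, 5)  from 1·(31,3) + (21,2)
step 4: (239, 23)  from 4·(52,5) + (31,3)
step 5: (291, 28)  from 1·(239,23) + (52,5)
step 6: (530, 51)  from 1·(291,28) + (239,23)
step 7: (1351, 130)  from 2·(530,51) + (291,28)
(x₁, y₁) = (1351, 130);  1351² − 108·130² = 1 ✓
n=2: (1351,130)∘(1351,130) = (1351·1351+108·130·130, 1351·130+130·1351) = (3650401,351260)
n=3: (3650401,351260)∘(1351,130) = (1351·3650401+108·130·351260, 1351·351260+130·3650401) = (9863382151,949104390)
n=4: (9863382151,949104390)∘(1351,130) = (1351·9863382151+108·130·949104390, 1351·949104390+130·9863382151) = (26650854921601,2564479710520)
n=5: (26650854921601,2564479710520)∘(1351,130) = (1351·26650854921601+108·130·2564479710520, 1351·2564479710520+130·26650854921601) = (72010600134783751,6929223228720650)

1351 130
3650401 351260
9863382151 949104390
26650854921601 2564479710520
72010600134783751 6929223228720650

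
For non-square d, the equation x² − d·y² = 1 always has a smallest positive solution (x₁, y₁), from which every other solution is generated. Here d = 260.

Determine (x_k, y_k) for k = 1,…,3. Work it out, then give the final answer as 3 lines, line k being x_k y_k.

√260 → a₀=16, period (8,32); ℓ=2 even so k=1
a_0=16:  p_0=16·1+0=16,  q_0=16·0+1=1
a_1=8:  p_1=8·16+1=129,  q_1=8·1+0=8
fundamental: x₁=129, y₁=8  (since 16641 − 260·64 = 1)
k=2:  x_2 = 129·129+260·8·8 = 33281,  y_2 = 129·8+8·129 = 2064
k=3:  x_3 = 129·33281+260·8·2064 = 8586369,  y_3 = 129·2064+8·33281 = 532504

129 8
33281 2064
8586369 532504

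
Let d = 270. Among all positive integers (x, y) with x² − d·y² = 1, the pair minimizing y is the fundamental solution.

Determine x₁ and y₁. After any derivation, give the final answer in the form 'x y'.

5291 322

[16; 2,3,6,3,2,32] for √270; ℓ=6 ⇒ convergent index 5
a_0=16:  p_0=16·1+0=16,  q_0=16·0+1=1
…
a_3=6:  p_3=6·115+33=723,  q_3=6·7+2=44
a_4=3:  p_4=3·723+115=2284,  q_4=3·44+7=139
a_5=2:  p_5=2·2284+723=5291,  q_5=2·139+44=322
→ (5291, 322).  Check: 5291²=27994681, 270·322²=27994680, difference 1.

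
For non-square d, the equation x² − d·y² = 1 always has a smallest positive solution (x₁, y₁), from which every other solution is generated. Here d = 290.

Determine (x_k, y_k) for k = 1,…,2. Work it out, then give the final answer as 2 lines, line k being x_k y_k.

579 34
670481 39372

√290 → a₀=17, period (34); ℓ=1 odd so k=1
step 0: (17, 1)  from 17·(1,0) + (0,1)
step 1: (579, 34)  from 34·(17,1) + (1,0)
fundamental: x₁=579, y₁=34  (since 335241 − 290·1156 = 1)
(579+34√290)^2 = 670481 + 39372√290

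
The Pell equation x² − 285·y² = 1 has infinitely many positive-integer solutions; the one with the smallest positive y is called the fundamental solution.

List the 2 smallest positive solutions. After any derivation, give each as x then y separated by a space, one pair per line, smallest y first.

√285 = [16; 1,7,2,7,1,32, …], period ℓ=6 (even) → k=5
k=0  a_k=16  p_k/q_k = 16/1
…
k=4  a_k=7  p_k/q_k = 2144/127
k=5  a_k=1  p_k/q_k = 2431/144
→ (2431, 144).  Check: 2431²=5909761, 285·144²=5909760, difference 1.
(x_2, y_2) = (2431·2431 + 285·144·144, 2431·144 + 144·2431) = (11819521, 700128)

2431 144
11819521 700128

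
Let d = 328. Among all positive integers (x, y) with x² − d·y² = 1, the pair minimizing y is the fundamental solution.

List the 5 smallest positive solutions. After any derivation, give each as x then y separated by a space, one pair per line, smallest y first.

163 9
53137 2934
17322499 956475
5647081537 311807916
1840931258563 101648424141

[18; 9,36] for √328; ℓ=2 ⇒ convergent index 1
k=0  a_k=18  p_k/q_k = 18/1
k=1  a_k=9  p_k/q_k = 163/9
fundamental: x₁=163, y₁=9  (since 26569 − 328·81 = 1)
k=2:  x_2 = 163·163+328·9·9 = 53137,  y_2 = 163·9+9·163 = 2934
k=3:  x_3 = 163·53137+328·9·2934 = 17322499,  y_3 = 163·2934+9·53137 = 956475
k=4:  x_4 = 163·17322499+328·9·956475 = 5647081537,  y_4 = 163·956475+9·17322499 = 311807916
k=5:  x_5 = 163·5647081537+328·9·311807916 = 1840931258563,  y_5 = 163·311807916+9·5647081537 = 101648424141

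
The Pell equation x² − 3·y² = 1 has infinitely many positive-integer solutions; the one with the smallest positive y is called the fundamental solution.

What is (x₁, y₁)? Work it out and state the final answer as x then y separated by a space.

2 1

√3 = [1; 1,2, …], period ℓ=2 (even) → k=1
i=0: a=1 ⇒ p=1, q=1
i=1: a=1 ⇒ p=2, q=1
fundamental: x₁=2, y₁=1  (since 4 − 3·1 = 1)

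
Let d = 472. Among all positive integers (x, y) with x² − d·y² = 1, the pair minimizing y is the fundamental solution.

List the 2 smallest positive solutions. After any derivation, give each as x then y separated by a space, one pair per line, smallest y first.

√472 = [21; 1,2,1,1,1,…,2,1,42, …], period ℓ=14 (even) → k=13
k=0  a_k=21  p_k/q_k = 21/1
…
k=2  a_k=2  p_k/q_k = 65/3
k=3  a_k=1  p_k/q_k = 87/4
…
k=6  a_k=4  p_k/q_k = 1108/51
k=7  a_k=5  p_k/q_k = 5779/266
k=8  a_k=4  p_k/q_k = 24224/1115
…
k=10  a_k=1  p_k/q_k = 54227/2496
…
k=12  a_k=2  p_k/q_k = 222687/10250
k=13  a_k=1  p_k/q_k = 306917/14127
(x₁, y₁) = (306917, 14127);  306917² − 472·14127² = 1 ✓
n=2: (306917,14127)∘(306917,14127) = (306917·306917+472·14127·14127, 306917·14127+14127·306917) = (188396089777,8671632918)

306917 14127
188396089777 8671632918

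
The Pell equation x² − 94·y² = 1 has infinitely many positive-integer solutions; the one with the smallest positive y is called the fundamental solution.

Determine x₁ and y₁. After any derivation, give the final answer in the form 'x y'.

2143295 221064

√94 = [9; 1,2,3,1,1,…,2,1,18, …], period ℓ=16 (even) → k=15
k=0  a_k=9  p_k/q_k = 9/1
k=1  a_k=1  p_k/q_k = 10/1
k=2  a_k=2  p_k/q_k = 29/3
k=3  a_k=3  p_k/q_k = 97/10
k=4  a_k=1  p_k/q_k = 126/13
k=5  a_k=1  p_k/q_k = 223/23
k=6  a_k=5  p_k/q_k = 1241/128
k=7  a_k=1  p_k/q_k = 1464/151
k=8  a_k=8  p_k/q_k = 12953/1336
k=9  a_k=1  p_k/q_k = 14417/1487
k=10  a_k=5  p_k/q_k = 85038/8771
k=11  a_k=1  p_k/q_k = 99455/10258
…
k=14  a_k=2  p_k/q_k = 1490361/153719
k=15  a_k=1  p_k/q_k = 2143295/221064
(x₁, y₁) = (2143295, 221064);  2143295² − 94·221064² = 1 ✓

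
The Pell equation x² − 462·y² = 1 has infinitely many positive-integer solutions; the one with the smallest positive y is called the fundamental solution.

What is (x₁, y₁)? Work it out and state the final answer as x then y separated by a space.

43 2

√462 → a₀=21, period (2,42); ℓ=2 even so k=1
a_0=21:  p_0=21·1+0=21,  q_0=21·0+1=1
a_1=2:  p_1=2·21+1=43,  q_1=2·1+0=2
→ (43, 2).  Check: 43²=1849, 462·2²=1848, difference 1.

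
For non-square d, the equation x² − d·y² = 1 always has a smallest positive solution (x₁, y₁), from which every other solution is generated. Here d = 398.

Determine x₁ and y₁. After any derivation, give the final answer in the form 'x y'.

399 20

√398 → a₀=19, period (1,18,1,38); ℓ=4 even so k=3
k=0  a_k=19  p_k/q_k = 19/1
k=1  a_k=1  p_k/q_k = 20/1
k=2  a_k=18  p_k/q_k = 379/19
k=3  a_k=1  p_k/q_k = 399/20
→ (399, 20).  Check: 399²=159201, 398·20²=159200, difference 1.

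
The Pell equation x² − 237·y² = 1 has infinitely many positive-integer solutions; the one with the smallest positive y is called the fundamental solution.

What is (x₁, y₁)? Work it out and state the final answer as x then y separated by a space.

228151 14820

[15; 2,1,1,7,10,7,1,1,2,30] for √237; ℓ=10 ⇒ convergent index 9
k=0  a_k=15  p_k/q_k = 15/1
…
k=2  a_k=1  p_k/q_k = 46/3
k=3  a_k=1  p_k/q_k = 77/5
k=4  a_k=7  p_k/q_k = 585/38
k=5  a_k=10  p_k/q_k = 5927/385
…
k=7  a_k=1  p_k/q_k = 48001/3118
k=8  a_k=1  p_k/q_k = 90075/5851
k=9  a_k=2  p_k/q_k = 228151/14820
→ (228151, 14820).  Check: 228151²=52052878801, 237·14820²=52052878800, difference 1.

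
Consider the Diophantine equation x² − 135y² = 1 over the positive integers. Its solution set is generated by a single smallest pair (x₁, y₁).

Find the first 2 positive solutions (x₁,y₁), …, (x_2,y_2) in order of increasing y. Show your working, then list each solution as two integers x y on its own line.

244 21
119071 10248

d=135: √d = [11; 1,1,1,1,1,1,1,22] (ℓ=8, even), read p_7/q_7
a_0=11:  p_0=11·1+0=11,  q_0=11·0+1=1
a_1=1:  p_1=1·11+1=12,  q_1=1·1+0=1
…
a_3=1:  p_3=1·23+12=35,  q_3=1·2+1=3
a_4=1:  p_4=1·35+23=58,  q_4=1·3+2=5
a_5=1:  p_5=1·58+35=93,  q_5=1·5+3=8
a_6=1:  p_6=1·93+58=151,  q_6=1·8+5=13
a_7=1:  p_7=1·151+93=244,  q_7=1·13+8=21
fundamental: x₁=244, y₁=21  (since 59536 − 135·441 = 1)
n=2: (244,21)∘(244,21) = (244·244+135·21·21, 244·21+21·244) = (119071,10248)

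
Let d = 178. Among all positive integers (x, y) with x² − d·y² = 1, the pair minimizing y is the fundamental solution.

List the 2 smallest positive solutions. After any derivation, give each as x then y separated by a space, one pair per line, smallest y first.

1601 120
5126401 384240

[13; 2,1,12,1,2,26] for √178; ℓ=6 ⇒ convergent index 5
step 0: (13, 1)  from 13·(1,0) + (0,1)
…
step 2: (40, 3)  from 1·(27,2) + (13,1)
…
step 4: (547, 41)  from 1·(507,38) + (40,3)
step 5: (1601, 120)  from 2·(547,41) + (507,38)
→ (1601, 120).  Check: 1601²=2563201, 178·120²=2563200, difference 1.
k=2:  x_2 = 1601·1601+178·120·120 = 5126401,  y_2 = 1601·120+120·1601 = 384240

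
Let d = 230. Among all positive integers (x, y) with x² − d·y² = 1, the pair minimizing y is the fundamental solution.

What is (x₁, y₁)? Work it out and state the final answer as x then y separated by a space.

91 6

√230 = [15; 6,30, …], period ℓ=2 (even) → k=1
a_0=15:  p_0=15·1+0=15,  q_0=15·0+1=1
a_1=6:  p_1=6·15+1=91,  q_1=6·1+0=6
→ (91, 6).  Check: 91²=8281, 230·6²=8280, difference 1.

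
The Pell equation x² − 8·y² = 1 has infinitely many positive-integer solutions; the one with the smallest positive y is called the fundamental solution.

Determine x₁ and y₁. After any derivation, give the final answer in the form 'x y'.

√8 = [2; 1,4, …], period ℓ=2 (even) → k=1
k=0  a_k=2  p_k/q_k = 2/1
k=1  a_k=1  p_k/q_k = 3/1
→ (3, 1).  Check: 3²=9, 8·1²=8, difference 1.

3 1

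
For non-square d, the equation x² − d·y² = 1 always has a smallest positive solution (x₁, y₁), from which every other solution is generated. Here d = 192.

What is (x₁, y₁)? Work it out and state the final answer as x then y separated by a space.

√192 → a₀=13, period (1,5,1,26); ℓ=4 even so k=3
a_0=13:  p_0=13·1+0=13,  q_0=13·0+1=1
…
a_2=5:  p_2=5·14+13=83,  q_2=5·1+1=6
a_3=1:  p_3=1·83+14=97,  q_3=1·6+1=7
→ (97, 7).  Check: 97²=9409, 192·7²=9408, difference 1.

97 7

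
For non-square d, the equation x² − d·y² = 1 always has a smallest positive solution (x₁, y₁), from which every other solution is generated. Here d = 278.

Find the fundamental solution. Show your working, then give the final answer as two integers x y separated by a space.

2501 150

[16; 1,2,16,2,1,32] for √278; ℓ=6 ⇒ convergent index 5
i=0: a=16 ⇒ p=16, q=1
i=1: a=1 ⇒ p=17, q=1
i=2: a=2 ⇒ p=50, q=3
…
i=4: a=2 ⇒ p=1684, q=101
i=5: a=1 ⇒ p=2501, q=150
→ (2501, 150).  Check: 2501²=6255001, 278·150²=6255000, difference 1.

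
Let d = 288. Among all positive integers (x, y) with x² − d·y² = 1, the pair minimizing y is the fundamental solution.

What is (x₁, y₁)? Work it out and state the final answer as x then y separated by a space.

[16; 1,32] for √288; ℓ=2 ⇒ convergent index 1
a_0=16:  p_0=16·1+0=16,  q_0=16·0+1=1
a_1=1:  p_1=1·16+1=17,  q_1=1·1+0=1
fundamental: x₁=17, y₁=1  (since 289 − 288·1 = 1)

17 1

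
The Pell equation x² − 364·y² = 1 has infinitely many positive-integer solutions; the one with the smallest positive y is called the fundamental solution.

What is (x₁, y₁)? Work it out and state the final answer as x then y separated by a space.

√364 = [19; 12,1,2,3,1,8,1,3,2,1,12,38, …], period ℓ=12 (even) → k=11
k=0  a_k=19  p_k/q_k = 19/1
…
k=2  a_k=1  p_k/q_k = 248/13
k=3  a_k=2  p_k/q_k = 725/38
k=4  a_k=3  p_k/q_k = 2423/127
k=5  a_k=1  p_k/q_k = 3148/165
k=6  a_k=8  p_k/q_k = 27607/1447
k=7  a_k=1  p_k/q_k = 30755/1612
k=8  a_k=3  p_k/q_k = 119872/6283
…
k=10  a_k=1  p_k/q_k = 390371/20461
k=11  a_k=12  p_k/q_k = 4954951/259710
fundamental: x₁=4954951, y₁=259710  (since 24551539412401 − 364·67449284100 = 1)

4954951 259710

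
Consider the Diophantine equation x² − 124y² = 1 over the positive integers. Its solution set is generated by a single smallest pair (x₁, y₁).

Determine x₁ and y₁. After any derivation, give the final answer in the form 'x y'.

4620799 414960

√124 = [11; 7,2,1,1,1,…,2,7,22, …], period ℓ=16 (even) → k=15
i=0: a=11 ⇒ p=11, q=1
i=1: a=7 ⇒ p=78, q=7
…
i=3: a=1 ⇒ p=245, q=22
i=4: a=1 ⇒ p=412, q=37
i=5: a=1 ⇒ p=657, q=59
…
i=10: a=3 ⇒ p=67292, q=6043
i=11: a=1 ⇒ p=84875, q=7622
…
i=14: a=2 ⇒ p=626251, q=56239
i=15: a=7 ⇒ p=4620799, q=414960
→ (4620799, 414960).  Check: 4620799²=21351783398401, 124·414960²=21351783398400, difference 1.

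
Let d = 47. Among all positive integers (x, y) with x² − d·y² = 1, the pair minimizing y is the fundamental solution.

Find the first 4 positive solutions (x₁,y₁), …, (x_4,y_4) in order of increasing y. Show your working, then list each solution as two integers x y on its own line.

48 7
4607 672
442224 64505
42448897 6191808

√47 → a₀=6, period (1,5,1,12); ℓ=4 even so k=3
i=0: a=6 ⇒ p=6, q=1
i=1: a=1 ⇒ p=7, q=1
i=2: a=5 ⇒ p=41, q=6
i=3: a=1 ⇒ p=48, q=7
fundamental: x₁=48, y₁=7  (since 2304 − 47·49 = 1)
(x_2, y_2) = (48·48 + 47·7·7, 48·7 + 7·48) = (4607, 672)
(x_3, y_3) = (48·4607 + 47·7·672, 48·672 + 7·4607) = (442224, 64505)
(x_4, y_4) = (48·442224 + 47·7·64505, 48·64505 + 7·442224) = (42448897, 6191808)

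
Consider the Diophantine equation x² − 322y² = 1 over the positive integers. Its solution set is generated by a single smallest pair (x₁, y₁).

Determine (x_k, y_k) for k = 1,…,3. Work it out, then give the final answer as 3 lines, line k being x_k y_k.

[17; 1,16,1,34] for √322; ℓ=4 ⇒ convergent index 3
step 0: (17, 1)  from 17·(1,0) + (0,1)
…
step 2: (305, 17)  from 16·(18,1) + (17,1)
step 3: (323, 18)  from 1·(305,17) + (18,1)
(x₁, y₁) = (323, 18);  323² − 322·18² = 1 ✓
(323+18√322)^2 = 208657 + 11628√322
(323+18√322)^3 = 134792099 + 7511670√322

323 18
208657 11628
134792099 7511670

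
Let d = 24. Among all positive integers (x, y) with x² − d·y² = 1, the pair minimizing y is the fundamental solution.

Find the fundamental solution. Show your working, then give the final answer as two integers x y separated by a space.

[4; 1,8] for √24; ℓ=2 ⇒ convergent index 1
i=0: a=4 ⇒ p=4, q=1
i=1: a=1 ⇒ p=5, q=1
→ (5, 1).  Check: 5²=25, 24·1²=24, difference 1.

5 1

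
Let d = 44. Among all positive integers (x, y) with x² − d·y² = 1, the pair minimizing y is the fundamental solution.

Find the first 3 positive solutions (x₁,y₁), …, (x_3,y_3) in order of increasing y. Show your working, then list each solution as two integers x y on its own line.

199 30
79201 11940
31521799 4752090

d=44: √d = [6; 1,1,1,2,1,1,1,12] (ℓ=8, even), read p_7/q_7
k=0  a_k=6  p_k/q_k = 6/1
k=1  a_k=1  p_k/q_k = 7/1
k=2  a_k=1  p_k/q_k = 13/2
k=3  a_k=1  p_k/q_k = 20/3
…
k=5  a_k=1  p_k/q_k = 73/11
k=6  a_k=1  p_k/q_k = 126/19
k=7  a_k=1  p_k/q_k = 199/30
→ (199, 30).  Check: 199²=39601, 44·30²=39600, difference 1.
k=2:  x_2 = 199·199+44·30·30 = 79201,  y_2 = 199·30+30·199 = 11940
k=3:  x_3 = 199·79201+44·30·11940 = 31521799,  y_3 = 199·11940+30·79201 = 4752090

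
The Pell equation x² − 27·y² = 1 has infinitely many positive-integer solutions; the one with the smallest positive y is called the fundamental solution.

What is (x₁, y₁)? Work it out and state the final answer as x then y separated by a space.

26 5

d=27: √d = [5; 5,10] (ℓ=2, even), read p_1/q_1
step 0: (5, 1)  from 5·(1,0) + (0,1)
step 1: (26, 5)  from 5·(5,1) + (1,0)
(x₁, y₁) = (26, 5);  26² − 27·5² = 1 ✓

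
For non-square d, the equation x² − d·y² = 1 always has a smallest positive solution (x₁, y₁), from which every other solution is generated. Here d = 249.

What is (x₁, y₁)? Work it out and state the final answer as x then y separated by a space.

√249 → a₀=15, period (1,3,1,1,5,…,3,1,30); ℓ=16 even so k=15
a_0=15:  p_0=15·1+0=15,  q_0=15·0+1=1
a_1=1:  p_1=1·15+1=16,  q_1=1·1+0=1
…
a_4=1:  p_4=1·79+63=142,  q_4=1·5+4=9
…
a_6=1:  p_6=1·789+142=931,  q_6=1·50+9=59
…
a_8=10:  p_8=10·3582+931=36751,  q_8=10·227+59=2329
…
a_10=1:  p_10=1·113835+36751=150586,  q_10=1·7214+2329=9543
a_11=5:  p_11=5·150586+113835=866765,  q_11=5·9543+7214=54929
…
a_13=1:  p_13=1·1017351+866765=1884116,  q_13=1·64472+54929=119401
a_14=3:  p_14=3·1884116+1017351=6669699,  q_14=3·119401+64472=422675
a_15=1:  p_15=1·6669699+1884116=8553815,  q_15=1·422675+119401=542076
(x₁, y₁) = (8553815, 542076);  8553815² − 249·542076² = 1 ✓

8553815 542076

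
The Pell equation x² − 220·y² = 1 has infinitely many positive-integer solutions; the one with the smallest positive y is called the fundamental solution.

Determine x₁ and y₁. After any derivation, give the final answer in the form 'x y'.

√220 → a₀=14, period (1,4,1,28); ℓ=4 even so k=3
a_0=14:  p_0=14·1+0=14,  q_0=14·0+1=1
…
a_2=4:  p_2=4·15+14=74,  q_2=4·1+1=5
a_3=1:  p_3=1·74+15=89,  q_3=1·5+1=6
(x₁, y₁) = (89, 6);  89² − 220·6² = 1 ✓

89 6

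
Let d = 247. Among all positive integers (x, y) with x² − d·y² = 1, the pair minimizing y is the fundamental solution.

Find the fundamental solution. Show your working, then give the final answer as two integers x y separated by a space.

[15; 1,2,1,1,9,1,9,1,1,2,1,30] for √247; ℓ=12 ⇒ convergent index 11
k=0  a_k=15  p_k/q_k = 15/1
k=1  a_k=1  p_k/q_k = 16/1
…
k=3  a_k=1  p_k/q_k = 63/4
…
k=5  a_k=9  p_k/q_k = 1053/67
k=6  a_k=1  p_k/q_k = 1163/74
…
k=8  a_k=1  p_k/q_k = 12683/807
…
k=10  a_k=2  p_k/q_k = 61089/3887
k=11  a_k=1  p_k/q_k = 85292/5427
(x₁, y₁) = (85292, 5427);  85292² − 247·5427² = 1 ✓

85292 5427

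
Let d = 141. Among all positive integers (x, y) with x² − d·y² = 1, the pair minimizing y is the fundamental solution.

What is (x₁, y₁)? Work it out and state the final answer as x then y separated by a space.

95 8

√141 → a₀=11, period (1,6,1,22); ℓ=4 even so k=3
step 0: (11, 1)  from 11·(1,0) + (0,1)
…
step 2: (83, 7)  from 6·(12,1) + (11,1)
step 3: (95, 8)  from 1·(83,7) + (12,1)
→ (95, 8).  Check: 95²=9025, 141·8²=9024, difference 1.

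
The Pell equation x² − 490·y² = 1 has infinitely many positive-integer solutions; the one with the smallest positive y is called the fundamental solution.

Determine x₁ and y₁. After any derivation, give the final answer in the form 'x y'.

√490 = [22; 7,2,1,4,4,4,1,2,7,44, …], period ℓ=10 (even) → k=9
a_0=22:  p_0=22·1+0=22,  q_0=22·0+1=1
a_1=7:  p_1=7·22+1=155,  q_1=7·1+0=7
a_2=2:  p_2=2·155+22=332,  q_2=2·7+1=15
a_3=1:  p_3=1·332+155=487,  q_3=1·15+7=22
…
a_8=2:  p_8=2·50315+40708=141338,  q_8=2·2273+1839=6385
a_9=7:  p_9=7·141338+50315=1039681,  q_9=7·6385+2273=46968
(x₁, y₁) = (1039681, 46968);  1039681² − 490·46968² = 1 ✓

1039681 46968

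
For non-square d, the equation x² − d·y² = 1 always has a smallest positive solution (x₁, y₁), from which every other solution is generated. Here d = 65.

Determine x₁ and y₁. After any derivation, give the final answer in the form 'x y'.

[8; 16] for √65; ℓ=1 ⇒ convergent index 1
step 0: (8, 1)  from 8·(1,0) + (0,1)
step 1: (129, 16)  from 16·(8,1) + (1,0)
fundamental: x₁=129, y₁=16  (since 16641 − 65·256 = 1)

129 16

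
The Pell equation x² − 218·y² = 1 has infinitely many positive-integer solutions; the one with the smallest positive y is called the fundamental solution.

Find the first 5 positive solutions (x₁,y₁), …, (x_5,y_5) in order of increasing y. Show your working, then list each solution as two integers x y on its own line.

126003 8534
31753512017 2150619204
8002075549230099 541968943114690
2016571050827526816577 136579425476409948936
508188004226839647389073363 34418834696066196648450926

[14; 1,3,3,1,28] for √218; ℓ=5 ⇒ convergent index 9
i=0: a=14 ⇒ p=14, q=1
i=1: a=1 ⇒ p=15, q=1
i=2: a=3 ⇒ p=59, q=4
…
i=5: a=28 ⇒ p=7220, q=489
i=6: a=1 ⇒ p=7471, q=506
…
i=8: a=3 ⇒ p=96370, q=6527
i=9: a=1 ⇒ p=126003, q=8534
→ (126003, 8534).  Check: 126003²=15876756009, 218·8534²=15876756008, difference 1.
k=2:  x_2 = 126003·126003+218·8534·8534 = 31753512017,  y_2 = 126003·8534+8534·126003 = 2150619204
k=3:  x_3 = 126003·31753512017+218·8534·2150619204 = 8002075549230099,  y_3 = 126003·2150619204+8534·31753512017 = 541968943114690
k=4:  x_4 = 126003·8002075549230099+218·8534·541968943114690 = 2016571050827526816577,  y_4 = 126003·541968943114690+8534·8002075549230099 = 136579425476409948936
k=5:  x_5 = 126003·2016571050827526816577+218·8534·136579425476409948936 = 508188004226839647389073363,  y_5 = 126003·136579425476409948936+8534·2016571050827526816577 = 34418834696066196648450926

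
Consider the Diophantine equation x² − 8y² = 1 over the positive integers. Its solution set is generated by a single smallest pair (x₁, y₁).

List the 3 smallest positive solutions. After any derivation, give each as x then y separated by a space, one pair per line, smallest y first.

3 1
17 6
99 35

d=8: √d = [2; 1,4] (ℓ=2, even), read p_1/q_1
step 0: (2, 1)  from 2·(1,0) + (0,1)
step 1: (3, 1)  from 1·(2,1) + (1,0)
fundamental: x₁=3, y₁=1  (since 9 − 8·1 = 1)
k=2:  x_2 = 3·3+8·1·1 = 17,  y_2 = 3·1+1·3 = 6
k=3:  x_3 = 3·17+8·1·6 = 99,  y_3 = 3·6+1·17 = 35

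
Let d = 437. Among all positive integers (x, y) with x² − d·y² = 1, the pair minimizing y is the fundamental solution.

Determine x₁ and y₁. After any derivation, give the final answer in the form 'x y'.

√437 → a₀=20, period (1,9,2,9,1,40); ℓ=6 even so k=5
i=0: a=20 ⇒ p=20, q=1
…
i=2: a=9 ⇒ p=209, q=10
i=3: a=2 ⇒ p=439, q=21
i=4: a=9 ⇒ p=4160, q=199
i=5: a=1 ⇒ p=4599, q=220
→ (4599, 220).  Check: 4599²=21150801, 437·220²=21150800, difference 1.

4599 220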